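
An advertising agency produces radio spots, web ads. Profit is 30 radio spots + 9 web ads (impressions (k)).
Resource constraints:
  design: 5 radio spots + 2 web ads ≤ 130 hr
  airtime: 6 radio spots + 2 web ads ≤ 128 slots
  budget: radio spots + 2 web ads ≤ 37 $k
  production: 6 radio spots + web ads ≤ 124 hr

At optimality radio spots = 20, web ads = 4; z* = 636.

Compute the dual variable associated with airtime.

4

Binding: airtime and production. Non-binding: design (22 unused), budget (9 unused).
Slack constraints have shadow price 0 (complementary slackness).
Dual feasibility on the basic columns requires 6·y_airtime + 6·y_production = 30, 2·y_airtime + 1·y_production = 9.
Solving: y_airtime = 4, y_production = 1.
Shadow price of airtime = 4.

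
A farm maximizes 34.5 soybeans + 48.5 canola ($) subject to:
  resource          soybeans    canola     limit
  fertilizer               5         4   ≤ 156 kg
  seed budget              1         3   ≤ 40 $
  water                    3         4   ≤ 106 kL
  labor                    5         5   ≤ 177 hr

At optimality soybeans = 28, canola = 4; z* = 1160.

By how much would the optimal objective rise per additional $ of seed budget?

9.5

At the optimum: fertilizer uses 156 of 156 (binding); seed budget uses 40 of 40 (binding); water uses 100 of 106 (slack = 6); labor uses 160 of 177 (slack = 17).
Since water, labor are not tight, their duals are 0.
Dual feasibility on the basic columns requires 5·y_fertilizer + 1·y_seed budget = 34.5, 4·y_fertilizer + 3·y_seed budget = 48.5.
Solving: y_fertilizer = 5, y_seed budget = 9.5.
Shadow price of seed budget = 9.5.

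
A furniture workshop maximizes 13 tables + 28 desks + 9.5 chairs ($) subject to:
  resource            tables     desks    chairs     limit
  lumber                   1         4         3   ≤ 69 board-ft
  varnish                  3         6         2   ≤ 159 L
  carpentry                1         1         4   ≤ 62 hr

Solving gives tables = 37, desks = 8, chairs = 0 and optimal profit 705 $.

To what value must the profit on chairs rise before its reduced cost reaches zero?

11

Check each constraint at x*: lumber 69/69 (tight); varnish 159/159 (tight); carpentry 45/62 (slack 17).
Since carpentry is not tight, its dual is 0.
Dual feasibility on the basic columns requires 1·y_lumber + 3·y_varnish = 13, 4·y_lumber + 6·y_varnish = 28.
This yields shadow prices y_lumber = 1, y_varnish = 4.
chairs enters the basis when its profit ≥ yᵀa₃ = 1·3 + 4·2 = 11.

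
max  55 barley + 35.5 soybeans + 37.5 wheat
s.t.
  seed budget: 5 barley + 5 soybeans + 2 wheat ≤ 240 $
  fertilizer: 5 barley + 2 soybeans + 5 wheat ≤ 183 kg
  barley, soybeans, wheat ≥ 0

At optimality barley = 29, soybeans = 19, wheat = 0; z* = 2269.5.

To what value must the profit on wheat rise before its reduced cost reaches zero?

41.5

Check each constraint at x*: seed budget 240/240 (tight); fertilizer 183/183 (tight).
From A_Bᵀ y = c: 5·y_seed budget + 5·y_fertilizer = 55; 5·y_seed budget + 2·y_fertilizer = 35.5.
This yields shadow prices y_seed budget = 4.5, y_fertilizer = 6.5.
wheat enters the basis when its profit ≥ yᵀa₃ = 4.5·2 + 6.5·5 = 41.5.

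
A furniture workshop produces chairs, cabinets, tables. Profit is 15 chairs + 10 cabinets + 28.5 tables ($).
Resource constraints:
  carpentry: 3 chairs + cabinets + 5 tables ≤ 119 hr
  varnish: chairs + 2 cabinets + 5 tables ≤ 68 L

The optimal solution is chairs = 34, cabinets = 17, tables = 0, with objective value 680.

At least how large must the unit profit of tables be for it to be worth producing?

35

At the optimum: carpentry uses 119 of 119 (binding); varnish uses 68 of 68 (binding).
The binding rows give the dual system: 3·y_carpentry + 1·y_varnish = 15 and 1·y_carpentry + 2·y_varnish = 10.
→ y_carpentry = 4 and y_varnish = 3.
tables enters the basis when its profit ≥ yᵀa₃ = 4·5 + 3·5 = 35.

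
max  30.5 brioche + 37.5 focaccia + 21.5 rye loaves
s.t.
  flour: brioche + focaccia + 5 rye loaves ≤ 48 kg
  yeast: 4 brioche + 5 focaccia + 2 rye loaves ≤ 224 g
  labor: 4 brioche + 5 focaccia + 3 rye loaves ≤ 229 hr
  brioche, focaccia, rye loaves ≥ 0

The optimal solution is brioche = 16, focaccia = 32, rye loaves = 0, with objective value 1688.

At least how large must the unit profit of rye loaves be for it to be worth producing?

26.5

At the optimum: flour uses 48 of 48 (binding); yeast uses 224 of 224 (binding); labor uses 224 of 229 (slack = 5).
By complementary slackness, y = 0 for the non-binding constraint.
The binding rows give the dual system: 1·y_flour + 4·y_yeast = 30.5 and 1·y_flour + 5·y_yeast = 37.5.
→ y_flour = 2.5 and y_yeast = 7.
rye loaves enters the basis when its profit ≥ yᵀa₃ = 2.5·5 + 7·2 = 26.5.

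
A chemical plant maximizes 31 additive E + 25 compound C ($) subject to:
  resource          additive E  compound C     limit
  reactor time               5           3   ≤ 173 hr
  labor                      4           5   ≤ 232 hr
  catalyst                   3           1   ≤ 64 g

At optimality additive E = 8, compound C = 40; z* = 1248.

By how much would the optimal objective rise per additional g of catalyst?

Check each constraint at x*: reactor time 160/173 (slack 13); labor 232/232 (tight); catalyst 64/64 (tight).
Since reactor time is not tight, its dual is 0.
Dual feasibility on the basic columns requires 4·y_labor + 3·y_catalyst = 31, 5·y_labor + 1·y_catalyst = 25.
This yields shadow prices y_labor = 4, y_catalyst = 5.
Shadow price of catalyst = 5.

5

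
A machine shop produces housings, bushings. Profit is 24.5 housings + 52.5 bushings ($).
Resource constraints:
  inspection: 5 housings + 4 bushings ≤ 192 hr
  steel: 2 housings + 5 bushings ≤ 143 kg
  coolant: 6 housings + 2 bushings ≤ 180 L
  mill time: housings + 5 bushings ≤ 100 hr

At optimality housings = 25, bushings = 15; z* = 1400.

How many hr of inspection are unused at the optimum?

7

inspection used = 5·25 + 4·15 = 185; slack = 192 − 185 = 7.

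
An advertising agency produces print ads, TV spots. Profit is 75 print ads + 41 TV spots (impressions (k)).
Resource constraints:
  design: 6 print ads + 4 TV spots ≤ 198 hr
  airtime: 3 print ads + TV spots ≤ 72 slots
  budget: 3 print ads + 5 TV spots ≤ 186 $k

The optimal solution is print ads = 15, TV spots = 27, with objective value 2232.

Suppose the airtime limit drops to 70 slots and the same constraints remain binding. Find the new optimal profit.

2214

Check each constraint at x*: design 198/198 (tight); airtime 72/72 (tight); budget 180/186 (slack 6).
Slack constraints have shadow price 0 (complementary slackness).
From A_Bᵀ y = c: 6·y_design + 3·y_airtime = 75; 4·y_design + 1·y_airtime = 41.
→ y_design = 8 and y_airtime = 9.
Δz = y_airtime·Δb = 9 × (-2) = -18, so new z* = 2232 − 18 = 2214.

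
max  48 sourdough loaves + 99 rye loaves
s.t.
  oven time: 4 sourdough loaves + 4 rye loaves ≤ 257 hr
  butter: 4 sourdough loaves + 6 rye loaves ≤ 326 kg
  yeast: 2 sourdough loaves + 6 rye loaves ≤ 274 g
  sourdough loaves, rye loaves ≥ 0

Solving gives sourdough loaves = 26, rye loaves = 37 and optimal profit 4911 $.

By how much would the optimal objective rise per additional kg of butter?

Binding: butter and yeast. Non-binding: oven time (5 unused).
Since oven time is not tight, its dual is 0.
The binding rows give the dual system: 4·y_butter + 2·y_yeast = 48 and 6·y_butter + 6·y_yeast = 99.
→ y_butter = 7.5 and y_yeast = 9.
Shadow price of butter = 7.5.

7.5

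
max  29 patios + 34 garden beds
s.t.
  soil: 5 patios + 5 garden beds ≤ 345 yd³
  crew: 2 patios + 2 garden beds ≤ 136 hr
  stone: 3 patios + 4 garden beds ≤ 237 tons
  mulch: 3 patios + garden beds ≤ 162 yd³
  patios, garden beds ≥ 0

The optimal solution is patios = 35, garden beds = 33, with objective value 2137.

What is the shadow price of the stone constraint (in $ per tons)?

5

Binding: crew and stone. Non-binding: soil (5 unused), mulch (24 unused).
Slack constraints have shadow price 0 (complementary slackness).
From A_Bᵀ y = c: 2·y_crew + 3·y_stone = 29; 2·y_crew + 4·y_stone = 34.
This yields shadow prices y_crew = 7, y_stone = 5.
Shadow price of stone = 5.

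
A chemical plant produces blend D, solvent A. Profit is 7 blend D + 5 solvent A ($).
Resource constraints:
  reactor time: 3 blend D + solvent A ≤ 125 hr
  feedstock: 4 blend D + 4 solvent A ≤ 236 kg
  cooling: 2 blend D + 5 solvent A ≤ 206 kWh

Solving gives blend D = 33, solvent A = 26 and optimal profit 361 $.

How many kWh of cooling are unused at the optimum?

10

cooling used = 2·33 + 5·26 = 196; slack = 206 − 196 = 10.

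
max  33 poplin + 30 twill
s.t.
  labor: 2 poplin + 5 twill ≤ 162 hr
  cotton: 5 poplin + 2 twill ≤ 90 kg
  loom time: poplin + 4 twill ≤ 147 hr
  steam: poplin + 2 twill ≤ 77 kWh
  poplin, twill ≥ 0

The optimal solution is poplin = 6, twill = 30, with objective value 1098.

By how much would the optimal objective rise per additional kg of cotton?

At the optimum: labor uses 162 of 162 (binding); cotton uses 90 of 90 (binding); loom time uses 126 of 147 (slack = 21); steam uses 66 of 77 (slack = 11).
By complementary slackness, y = 0 for the non-binding constraints.
From A_Bᵀ y = c: 2·y_labor + 5·y_cotton = 33; 5·y_labor + 2·y_cotton = 30.
Solving: y_labor = 4, y_cotton = 5.
Shadow price of cotton = 5.

5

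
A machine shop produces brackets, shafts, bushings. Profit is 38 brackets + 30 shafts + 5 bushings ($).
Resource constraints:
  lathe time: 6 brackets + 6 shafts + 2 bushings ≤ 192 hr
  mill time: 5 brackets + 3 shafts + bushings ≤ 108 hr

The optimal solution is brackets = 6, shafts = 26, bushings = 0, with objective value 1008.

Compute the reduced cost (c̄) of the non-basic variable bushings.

-5

Check each constraint at x*: lathe time 192/192 (tight); mill time 108/108 (tight).
Dual feasibility on the basic columns requires 6·y_lathe time + 5·y_mill time = 38, 6·y_lathe time + 3·y_mill time = 30.
Solving: y_lathe time = 3, y_mill time = 4.
Reduced cost of bushings: c₃ − yᵀa₃ = 5 − (3·2 + 4·1) = 5 − 10 = -5.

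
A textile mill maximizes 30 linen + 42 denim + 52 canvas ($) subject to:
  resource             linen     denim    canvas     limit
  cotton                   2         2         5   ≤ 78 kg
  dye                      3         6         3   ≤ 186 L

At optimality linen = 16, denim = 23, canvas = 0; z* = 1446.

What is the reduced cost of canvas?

-5

Check each constraint at x*: cotton 78/78 (tight); dye 186/186 (tight).
From A_Bᵀ y = c: 2·y_cotton + 3·y_dye = 30; 2·y_cotton + 6·y_dye = 42.
→ y_cotton = 9 and y_dye = 4.
Reduced cost of canvas: c₃ − yᵀa₃ = 52 − (9·5 + 4·3) = 52 − 57 = -5.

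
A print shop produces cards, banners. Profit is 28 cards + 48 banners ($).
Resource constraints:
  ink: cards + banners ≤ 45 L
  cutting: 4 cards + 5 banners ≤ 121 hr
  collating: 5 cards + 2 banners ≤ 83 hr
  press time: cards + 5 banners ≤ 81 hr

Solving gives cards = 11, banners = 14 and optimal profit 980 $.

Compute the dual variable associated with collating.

4

Check each constraint at x*: ink 25/45 (slack 20); cutting 114/121 (slack 7); collating 83/83 (tight); press time 81/81 (tight).
Since ink, cutting are not tight, their duals are 0.
Dual feasibility on the basic columns requires 5·y_collating + 1·y_press time = 28, 2·y_collating + 5·y_press time = 48.
→ y_collating = 4 and y_press time = 8.
Shadow price of collating = 4.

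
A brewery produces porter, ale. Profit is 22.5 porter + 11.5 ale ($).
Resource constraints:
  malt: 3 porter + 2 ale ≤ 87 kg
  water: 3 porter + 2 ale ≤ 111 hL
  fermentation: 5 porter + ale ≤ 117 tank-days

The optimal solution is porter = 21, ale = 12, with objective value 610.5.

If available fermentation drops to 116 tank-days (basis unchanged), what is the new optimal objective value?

609

Check each constraint at x*: malt 87/87 (tight); water 87/111 (slack 24); fermentation 117/117 (tight).
Slack constraints have shadow price 0 (complementary slackness).
The binding rows give the dual system: 3·y_malt + 5·y_fermentation = 22.5 and 2·y_malt + 1·y_fermentation = 11.5.
This yields shadow prices y_malt = 5, y_fermentation = 1.5.
Δz = y_fermentation·Δb = 1.5 × (-1) = -1.5, so new z* = 610.5 − 1.5 = 609.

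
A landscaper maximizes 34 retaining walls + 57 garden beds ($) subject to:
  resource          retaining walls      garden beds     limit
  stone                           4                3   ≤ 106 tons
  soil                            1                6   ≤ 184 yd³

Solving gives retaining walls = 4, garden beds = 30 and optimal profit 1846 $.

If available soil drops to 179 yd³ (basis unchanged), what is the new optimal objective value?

1816

At the optimum: stone uses 106 of 106 (binding); soil uses 184 of 184 (binding).
The binding rows give the dual system: 4·y_stone + 1·y_soil = 34 and 3·y_stone + 6·y_soil = 57.
This yields shadow prices y_stone = 7, y_soil = 6.
Δz = y_soil·Δb = 6 × (-5) = -30, so new z* = 1846 − 30 = 1816.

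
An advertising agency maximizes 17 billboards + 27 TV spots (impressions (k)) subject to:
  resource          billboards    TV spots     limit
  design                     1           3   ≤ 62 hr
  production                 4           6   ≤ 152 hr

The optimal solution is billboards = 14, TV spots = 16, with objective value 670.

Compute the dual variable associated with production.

4

Check each constraint at x*: design 62/62 (tight); production 152/152 (tight).
Dual feasibility on the basic columns requires 1·y_design + 4·y_production = 17, 3·y_design + 6·y_production = 27.
This yields shadow prices y_design = 1, y_production = 4.
Shadow price of production = 4.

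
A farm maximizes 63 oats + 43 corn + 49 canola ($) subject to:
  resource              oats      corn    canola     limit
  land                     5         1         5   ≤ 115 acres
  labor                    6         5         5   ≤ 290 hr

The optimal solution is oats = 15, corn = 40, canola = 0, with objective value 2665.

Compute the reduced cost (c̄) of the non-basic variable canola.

-6

At the optimum: land uses 115 of 115 (binding); labor uses 290 of 290 (binding).
Dual feasibility on the basic columns requires 5·y_land + 6·y_labor = 63, 1·y_land + 5·y_labor = 43.
→ y_land = 3 and y_labor = 8.
Reduced cost of canola: c₃ − yᵀa₃ = 49 − (3·5 + 8·5) = 49 − 55 = -6.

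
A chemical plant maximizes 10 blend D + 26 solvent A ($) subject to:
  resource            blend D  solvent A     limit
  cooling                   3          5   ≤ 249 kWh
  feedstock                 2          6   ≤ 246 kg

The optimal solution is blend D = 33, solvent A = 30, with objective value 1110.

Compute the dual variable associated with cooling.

At the optimum: cooling uses 249 of 249 (binding); feedstock uses 246 of 246 (binding).
The binding rows give the dual system: 3·y_cooling + 2·y_feedstock = 10 and 5·y_cooling + 6·y_feedstock = 26.
→ y_cooling = 1 and y_feedstock = 3.5.
Shadow price of cooling = 1.

1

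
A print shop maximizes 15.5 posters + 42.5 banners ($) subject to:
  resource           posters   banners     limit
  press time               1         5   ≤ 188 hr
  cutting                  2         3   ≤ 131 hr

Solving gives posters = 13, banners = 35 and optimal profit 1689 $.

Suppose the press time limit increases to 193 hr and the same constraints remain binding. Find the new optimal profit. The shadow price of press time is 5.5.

1716.5

Δb = 5, so new z* = 1689 + (5.5)·(5) = 1689 + 27.5 = 1716.5.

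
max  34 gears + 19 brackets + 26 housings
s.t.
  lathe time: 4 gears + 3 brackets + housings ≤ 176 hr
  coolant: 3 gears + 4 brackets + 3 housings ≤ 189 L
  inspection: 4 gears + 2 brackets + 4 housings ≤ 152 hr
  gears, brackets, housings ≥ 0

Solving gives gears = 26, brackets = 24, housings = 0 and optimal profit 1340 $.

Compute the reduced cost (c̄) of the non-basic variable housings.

Binding: lathe time and inspection. Non-binding: coolant (15 unused).
Slack constraints have shadow price 0 (complementary slackness).
From A_Bᵀ y = c: 4·y_lathe time + 4·y_inspection = 34; 3·y_lathe time + 2·y_inspection = 19.
Solving: y_lathe time = 2, y_inspection = 6.5.
Reduced cost of housings: c₃ − yᵀa₃ = 26 − (2·1 + 6.5·4) = 26 − 28 = -2.

-2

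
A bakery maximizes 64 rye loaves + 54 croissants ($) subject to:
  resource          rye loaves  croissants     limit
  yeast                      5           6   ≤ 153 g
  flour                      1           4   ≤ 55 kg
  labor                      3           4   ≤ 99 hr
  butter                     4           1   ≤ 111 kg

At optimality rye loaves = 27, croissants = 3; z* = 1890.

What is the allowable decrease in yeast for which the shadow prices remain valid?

14.25

Binding constraints: yeast, butter. The basis is B = [[5,6],[4,1]] with det -19.
Per unit decrease in yeast, x* moves by d = (0.0526, -0.2105).
The basis stays optimal until croissants reaches 0; allowable decrease = 14.25 g.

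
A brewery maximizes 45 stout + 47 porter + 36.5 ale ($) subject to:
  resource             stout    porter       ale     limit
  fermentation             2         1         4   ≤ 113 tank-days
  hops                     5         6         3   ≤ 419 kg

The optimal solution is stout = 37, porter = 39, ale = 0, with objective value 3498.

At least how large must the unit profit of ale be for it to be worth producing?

Both fermentation and hops are binding at x*.
The binding rows give the dual system: 2·y_fermentation + 5·y_hops = 45 and 1·y_fermentation + 6·y_hops = 47.
This yields shadow prices y_fermentation = 5, y_hops = 7.
ale enters the basis when its profit ≥ yᵀa₃ = 5·4 + 7·3 = 41.

41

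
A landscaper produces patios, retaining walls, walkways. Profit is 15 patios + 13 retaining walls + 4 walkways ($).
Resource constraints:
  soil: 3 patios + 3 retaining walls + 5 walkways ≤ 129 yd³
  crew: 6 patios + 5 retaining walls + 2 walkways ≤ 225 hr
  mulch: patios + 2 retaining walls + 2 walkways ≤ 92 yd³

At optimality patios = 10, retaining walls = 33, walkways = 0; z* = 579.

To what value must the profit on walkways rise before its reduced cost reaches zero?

Check each constraint at x*: soil 129/129 (tight); crew 225/225 (tight); mulch 76/92 (slack 16).
By complementary slackness, y = 0 for the non-binding constraint.
From A_Bᵀ y = c: 3·y_soil + 6·y_crew = 15; 3·y_soil + 5·y_crew = 13.
Solving: y_soil = 1, y_crew = 2.
walkways enters the basis when its profit ≥ yᵀa₃ = 1·5 + 2·2 = 9.

9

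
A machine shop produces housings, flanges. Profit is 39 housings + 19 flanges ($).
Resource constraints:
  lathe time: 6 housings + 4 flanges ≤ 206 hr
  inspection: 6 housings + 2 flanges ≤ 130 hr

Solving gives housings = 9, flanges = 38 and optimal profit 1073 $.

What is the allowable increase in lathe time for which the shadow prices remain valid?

Binding constraints: lathe time, inspection. The basis is B = [[6,4],[6,2]] with det -12.
Per unit increase in lathe time, x* moves by d = (-0.1667, 0.5).
The basis stays optimal until housings reaches 0; allowable increase = 54 hr.

54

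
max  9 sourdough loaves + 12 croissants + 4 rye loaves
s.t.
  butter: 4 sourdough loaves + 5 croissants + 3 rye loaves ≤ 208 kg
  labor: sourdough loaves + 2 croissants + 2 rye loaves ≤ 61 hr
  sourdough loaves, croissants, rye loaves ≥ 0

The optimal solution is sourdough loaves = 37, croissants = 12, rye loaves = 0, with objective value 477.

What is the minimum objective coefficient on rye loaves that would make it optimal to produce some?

Check each constraint at x*: butter 208/208 (tight); labor 61/61 (tight).
The binding rows give the dual system: 4·y_butter + 1·y_labor = 9 and 5·y_butter + 2·y_labor = 12.
Solving: y_butter = 2, y_labor = 1.
rye loaves enters the basis when its profit ≥ yᵀa₃ = 2·3 + 1·2 = 8.

8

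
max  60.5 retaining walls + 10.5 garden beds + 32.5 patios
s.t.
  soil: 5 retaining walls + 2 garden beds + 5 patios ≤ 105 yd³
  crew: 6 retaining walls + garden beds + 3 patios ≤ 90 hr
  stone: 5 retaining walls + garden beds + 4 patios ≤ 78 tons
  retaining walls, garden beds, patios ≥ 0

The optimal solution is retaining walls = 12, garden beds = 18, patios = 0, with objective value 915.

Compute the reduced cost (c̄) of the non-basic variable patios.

-1.5

Binding: crew and stone. Non-binding: soil (9 unused).
Slack constraints have shadow price 0 (complementary slackness).
From A_Bᵀ y = c: 6·y_crew + 5·y_stone = 60.5; 1·y_crew + 1·y_stone = 10.5.
This yields shadow prices y_crew = 8, y_stone = 2.5.
Reduced cost of patios: c₃ − yᵀa₃ = 32.5 − (8·3 + 2.5·4) = 32.5 − 34 = -1.5.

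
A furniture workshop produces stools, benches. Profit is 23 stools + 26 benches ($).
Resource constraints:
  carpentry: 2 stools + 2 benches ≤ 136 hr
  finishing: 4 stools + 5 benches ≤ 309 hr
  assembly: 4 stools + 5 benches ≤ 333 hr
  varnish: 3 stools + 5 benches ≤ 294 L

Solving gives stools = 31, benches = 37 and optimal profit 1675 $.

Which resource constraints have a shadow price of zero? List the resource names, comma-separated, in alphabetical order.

carpentry: 136/136 (binding)
finishing: 309/309 (binding)
assembly: 309/333 (slack 24)
varnish: 278/294 (slack 16)
By complementary slackness, a constraint with positive slack has shadow price 0 → assembly, varnish.

assembly, varnish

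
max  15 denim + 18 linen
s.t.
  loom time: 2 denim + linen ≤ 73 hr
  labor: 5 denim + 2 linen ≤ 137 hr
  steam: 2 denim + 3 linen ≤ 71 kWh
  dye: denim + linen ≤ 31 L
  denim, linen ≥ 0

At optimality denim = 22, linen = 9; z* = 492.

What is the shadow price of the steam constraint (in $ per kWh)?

At the optimum: loom time uses 53 of 73 (slack = 20); labor uses 128 of 137 (slack = 9); steam uses 71 of 71 (binding); dye uses 31 of 31 (binding).
By complementary slackness, y = 0 for the non-binding constraints.
From A_Bᵀ y = c: 2·y_steam + 1·y_dye = 15; 3·y_steam + 1·y_dye = 18.
Solving: y_steam = 3, y_dye = 9.
Shadow price of steam = 3.

3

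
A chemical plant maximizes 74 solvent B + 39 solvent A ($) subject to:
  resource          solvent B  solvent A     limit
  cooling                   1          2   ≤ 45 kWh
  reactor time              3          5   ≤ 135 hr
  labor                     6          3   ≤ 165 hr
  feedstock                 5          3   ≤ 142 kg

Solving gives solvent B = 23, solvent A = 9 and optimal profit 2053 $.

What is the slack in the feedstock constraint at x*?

feedstock used = 5·23 + 3·9 = 142; slack = 142 − 142 = 0.

0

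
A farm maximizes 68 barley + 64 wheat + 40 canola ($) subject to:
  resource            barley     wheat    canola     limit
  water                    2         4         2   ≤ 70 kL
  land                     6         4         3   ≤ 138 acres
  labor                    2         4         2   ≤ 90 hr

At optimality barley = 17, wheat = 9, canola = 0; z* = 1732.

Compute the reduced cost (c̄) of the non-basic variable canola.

-1

Binding: water and land. Non-binding: labor (20 unused).
By complementary slackness, y = 0 for the non-binding constraint.
From A_Bᵀ y = c: 2·y_water + 6·y_land = 68; 4·y_water + 4·y_land = 64.
→ y_water = 7 and y_land = 9.
Reduced cost of canola: c₃ − yᵀa₃ = 40 − (7·2 + 9·3) = 40 − 41 = -1.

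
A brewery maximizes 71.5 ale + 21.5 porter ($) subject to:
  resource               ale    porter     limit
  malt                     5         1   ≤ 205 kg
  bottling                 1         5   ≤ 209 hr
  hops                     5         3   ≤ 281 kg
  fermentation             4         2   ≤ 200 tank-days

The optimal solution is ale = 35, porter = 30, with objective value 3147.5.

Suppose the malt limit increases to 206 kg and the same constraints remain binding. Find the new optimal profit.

Binding: malt and fermentation. Non-binding: bottling (24 unused), hops (16 unused).
Since bottling, hops are not tight, their duals are 0.
From A_Bᵀ y = c: 5·y_malt + 4·y_fermentation = 71.5; 1·y_malt + 2·y_fermentation = 21.5.
→ y_malt = 9.5 and y_fermentation = 6.
Δz = y_malt·Δb = 9.5 × (1) = 9.5, so new z* = 3147.5 + 9.5 = 3157.

3157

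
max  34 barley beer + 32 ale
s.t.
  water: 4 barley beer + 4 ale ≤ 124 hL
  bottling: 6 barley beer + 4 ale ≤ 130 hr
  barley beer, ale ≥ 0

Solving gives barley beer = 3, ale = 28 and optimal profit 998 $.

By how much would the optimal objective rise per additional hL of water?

At the optimum: water uses 124 of 124 (binding); bottling uses 130 of 130 (binding).
From A_Bᵀ y = c: 4·y_water + 6·y_bottling = 34; 4·y_water + 4·y_bottling = 32.
→ y_water = 7 and y_bottling = 1.
Shadow price of water = 7.

7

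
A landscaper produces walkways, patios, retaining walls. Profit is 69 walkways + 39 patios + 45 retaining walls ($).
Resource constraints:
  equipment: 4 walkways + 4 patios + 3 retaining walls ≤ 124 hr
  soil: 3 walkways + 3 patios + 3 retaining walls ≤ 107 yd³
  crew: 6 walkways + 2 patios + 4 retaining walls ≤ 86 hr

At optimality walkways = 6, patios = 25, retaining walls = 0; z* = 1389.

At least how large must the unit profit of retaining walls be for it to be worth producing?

Check each constraint at x*: equipment 124/124 (tight); soil 93/107 (slack 14); crew 86/86 (tight).
Since soil is not tight, its dual is 0.
The binding rows give the dual system: 4·y_equipment + 6·y_crew = 69 and 4·y_equipment + 2·y_crew = 39.
Solving: y_equipment = 6, y_crew = 7.5.
retaining walls enters the basis when its profit ≥ yᵀa₃ = 6·3 + 7.5·4 = 48.

48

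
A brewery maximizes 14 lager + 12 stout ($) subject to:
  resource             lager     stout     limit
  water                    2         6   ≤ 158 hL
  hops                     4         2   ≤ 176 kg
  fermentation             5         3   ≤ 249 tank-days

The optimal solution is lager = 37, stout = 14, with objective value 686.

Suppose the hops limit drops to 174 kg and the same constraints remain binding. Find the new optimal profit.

680

At the optimum: water uses 158 of 158 (binding); hops uses 176 of 176 (binding); fermentation uses 227 of 249 (slack = 22).
Since fermentation is not tight, its dual is 0.
From A_Bᵀ y = c: 2·y_water + 4·y_hops = 14; 6·y_water + 2·y_hops = 12.
Solving: y_water = 1, y_hops = 3.
Δz = y_hops·Δb = 3 × (-2) = -6, so new z* = 686 − 6 = 680.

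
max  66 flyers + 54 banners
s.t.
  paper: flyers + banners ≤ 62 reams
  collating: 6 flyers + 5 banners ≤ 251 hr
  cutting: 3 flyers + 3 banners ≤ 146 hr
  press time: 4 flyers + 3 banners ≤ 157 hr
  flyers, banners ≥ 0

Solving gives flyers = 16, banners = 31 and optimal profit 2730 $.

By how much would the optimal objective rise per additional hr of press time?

Binding: collating and press time. Non-binding: paper (15 unused), cutting (5 unused).
Slack constraints have shadow price 0 (complementary slackness).
From A_Bᵀ y = c: 6·y_collating + 4·y_press time = 66; 5·y_collating + 3·y_press time = 54.
Solving: y_collating = 9, y_press time = 3.
Shadow price of press time = 3.

3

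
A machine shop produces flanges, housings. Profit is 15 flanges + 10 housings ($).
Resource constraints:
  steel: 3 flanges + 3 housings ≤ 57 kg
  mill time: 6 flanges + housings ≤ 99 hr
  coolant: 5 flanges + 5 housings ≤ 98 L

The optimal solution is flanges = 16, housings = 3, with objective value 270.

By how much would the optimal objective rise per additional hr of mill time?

1

Binding: steel and mill time. Non-binding: coolant (3 unused).
Slack constraints have shadow price 0 (complementary slackness).
The binding rows give the dual system: 3·y_steel + 6·y_mill time = 15 and 3·y_steel + 1·y_mill time = 10.
→ y_steel = 3 and y_mill time = 1.
Shadow price of mill time = 1.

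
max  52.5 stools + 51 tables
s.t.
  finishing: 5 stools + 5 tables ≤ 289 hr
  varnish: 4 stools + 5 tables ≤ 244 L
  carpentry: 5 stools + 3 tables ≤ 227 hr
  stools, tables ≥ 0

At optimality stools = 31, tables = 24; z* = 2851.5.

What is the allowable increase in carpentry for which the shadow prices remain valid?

Binding constraints: varnish, carpentry. The basis is B = [[4,5],[5,3]] with det -13.
Per unit increase in carpentry, x* moves by d = (0.3846, -0.3077).
The basis stays optimal until finishing becomes binding; allowable increase = 36.4 hr.

36.4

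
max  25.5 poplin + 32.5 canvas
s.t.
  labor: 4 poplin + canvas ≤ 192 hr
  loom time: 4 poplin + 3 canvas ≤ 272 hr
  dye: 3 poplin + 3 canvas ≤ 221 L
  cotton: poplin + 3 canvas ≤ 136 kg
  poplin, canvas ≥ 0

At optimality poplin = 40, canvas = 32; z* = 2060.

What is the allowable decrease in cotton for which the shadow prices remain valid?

Binding constraints: labor, cotton. The basis is B = [[4,1],[1,3]] with det 11.
Per unit decrease in cotton, x* moves by d = (0.0909, -0.3636).
The basis stays optimal until canvas reaches 0; allowable decrease = 88 kg.

88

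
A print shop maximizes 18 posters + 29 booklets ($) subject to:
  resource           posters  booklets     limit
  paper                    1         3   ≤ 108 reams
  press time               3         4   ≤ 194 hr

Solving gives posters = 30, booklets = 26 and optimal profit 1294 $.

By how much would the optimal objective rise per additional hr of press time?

Check each constraint at x*: paper 108/108 (tight); press time 194/194 (tight).
Dual feasibility on the basic columns requires 1·y_paper + 3·y_press time = 18, 3·y_paper + 4·y_press time = 29.
→ y_paper = 3 and y_press time = 5.
Shadow price of press time = 5.

5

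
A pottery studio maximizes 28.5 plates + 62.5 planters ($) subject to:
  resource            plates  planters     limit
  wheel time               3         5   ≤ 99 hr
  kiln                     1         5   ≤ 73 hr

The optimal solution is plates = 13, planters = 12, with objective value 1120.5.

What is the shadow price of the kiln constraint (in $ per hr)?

At the optimum: wheel time uses 99 of 99 (binding); kiln uses 73 of 73 (binding).
The binding rows give the dual system: 3·y_wheel time + 1·y_kiln = 28.5 and 5·y_wheel time + 5·y_kiln = 62.5.
This yields shadow prices y_wheel time = 8, y_kiln = 4.5.
Shadow price of kiln = 4.5.

4.5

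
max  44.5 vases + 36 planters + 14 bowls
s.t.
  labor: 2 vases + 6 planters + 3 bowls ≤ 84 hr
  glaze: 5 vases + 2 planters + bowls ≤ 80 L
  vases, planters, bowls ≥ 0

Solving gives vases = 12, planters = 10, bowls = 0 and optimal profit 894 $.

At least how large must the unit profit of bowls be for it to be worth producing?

At the optimum: labor uses 84 of 84 (binding); glaze uses 80 of 80 (binding).
The binding rows give the dual system: 2·y_labor + 5·y_glaze = 44.5 and 6·y_labor + 2·y_glaze = 36.
→ y_labor = 3.5 and y_glaze = 7.5.
bowls enters the basis when its profit ≥ yᵀa₃ = 3.5·3 + 7.5·1 = 18.

18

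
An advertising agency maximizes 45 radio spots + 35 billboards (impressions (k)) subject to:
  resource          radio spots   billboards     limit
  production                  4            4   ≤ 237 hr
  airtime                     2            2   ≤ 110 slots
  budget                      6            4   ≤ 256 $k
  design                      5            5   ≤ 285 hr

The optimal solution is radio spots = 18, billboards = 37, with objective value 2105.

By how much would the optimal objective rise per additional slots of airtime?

Binding: airtime and budget. Non-binding: production (17 unused), design (10 unused).
By complementary slackness, y = 0 for the non-binding constraints.
From A_Bᵀ y = c: 2·y_airtime + 6·y_budget = 45; 2·y_airtime + 4·y_budget = 35.
Solving: y_airtime = 7.5, y_budget = 5.
Shadow price of airtime = 7.5.

7.5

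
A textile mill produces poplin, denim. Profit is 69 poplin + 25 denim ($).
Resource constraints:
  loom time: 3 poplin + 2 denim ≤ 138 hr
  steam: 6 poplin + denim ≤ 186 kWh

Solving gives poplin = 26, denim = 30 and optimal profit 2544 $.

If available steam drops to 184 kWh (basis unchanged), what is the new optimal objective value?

2530

At the optimum: loom time uses 138 of 138 (binding); steam uses 186 of 186 (binding).
Dual feasibility on the basic columns requires 3·y_loom time + 6·y_steam = 69, 2·y_loom time + 1·y_steam = 25.
→ y_loom time = 9 and y_steam = 7.
Δz = y_steam·Δb = 7 × (-2) = -14, so new z* = 2544 − 14 = 2530.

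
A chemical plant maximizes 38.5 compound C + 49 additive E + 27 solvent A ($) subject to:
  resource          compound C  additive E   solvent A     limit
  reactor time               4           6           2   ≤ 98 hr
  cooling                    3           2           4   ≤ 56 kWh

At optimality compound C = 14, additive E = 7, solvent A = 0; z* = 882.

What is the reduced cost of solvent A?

-1

Check each constraint at x*: reactor time 98/98 (tight); cooling 56/56 (tight).
From A_Bᵀ y = c: 4·y_reactor time + 3·y_cooling = 38.5; 6·y_reactor time + 2·y_cooling = 49.
Solving: y_reactor time = 7, y_cooling = 3.5.
Reduced cost of solvent A: c₃ − yᵀa₃ = 27 − (7·2 + 3.5·4) = 27 − 28 = -1.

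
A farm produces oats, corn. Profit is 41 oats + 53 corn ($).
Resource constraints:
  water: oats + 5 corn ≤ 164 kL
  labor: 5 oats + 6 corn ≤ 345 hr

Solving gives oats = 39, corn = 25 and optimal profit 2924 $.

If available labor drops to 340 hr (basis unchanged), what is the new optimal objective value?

Both water and labor are binding at x*.
From A_Bᵀ y = c: 1·y_water + 5·y_labor = 41; 5·y_water + 6·y_labor = 53.
→ y_water = 1 and y_labor = 8.
Δz = y_labor·Δb = 8 × (-5) = -40, so new z* = 2924 − 40 = 2884.

2884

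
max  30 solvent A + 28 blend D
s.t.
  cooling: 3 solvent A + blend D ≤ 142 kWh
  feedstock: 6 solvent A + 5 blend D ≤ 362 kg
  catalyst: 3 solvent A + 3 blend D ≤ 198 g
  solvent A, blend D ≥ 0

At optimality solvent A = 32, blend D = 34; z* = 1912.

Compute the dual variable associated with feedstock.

Binding: feedstock and catalyst. Non-binding: cooling (12 unused).
Slack constraints have shadow price 0 (complementary slackness).
The binding rows give the dual system: 6·y_feedstock + 3·y_catalyst = 30 and 5·y_feedstock + 3·y_catalyst = 28.
→ y_feedstock = 2 and y_catalyst = 6.
Shadow price of feedstock = 2.

2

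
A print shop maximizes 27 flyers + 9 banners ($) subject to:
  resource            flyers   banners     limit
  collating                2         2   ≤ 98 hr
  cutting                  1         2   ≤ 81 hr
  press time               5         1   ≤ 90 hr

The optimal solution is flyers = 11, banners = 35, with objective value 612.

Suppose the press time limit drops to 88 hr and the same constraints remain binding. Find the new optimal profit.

At the optimum: collating uses 92 of 98 (slack = 6); cutting uses 81 of 81 (binding); press time uses 90 of 90 (binding).
Slack constraints have shadow price 0 (complementary slackness).
From A_Bᵀ y = c: 1·y_cutting + 5·y_press time = 27; 2·y_cutting + 1·y_press time = 9.
→ y_cutting = 2 and y_press time = 5.
Δz = y_press time·Δb = 5 × (-2) = -10, so new z* = 612 − 10 = 602.

602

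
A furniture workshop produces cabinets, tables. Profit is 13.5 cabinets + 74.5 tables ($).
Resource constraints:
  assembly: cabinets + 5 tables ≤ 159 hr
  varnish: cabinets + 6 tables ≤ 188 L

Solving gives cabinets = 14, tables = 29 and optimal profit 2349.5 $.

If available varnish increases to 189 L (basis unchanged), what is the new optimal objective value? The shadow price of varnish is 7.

Δb = 1, so new z* = 2349.5 + (7)·(1) = 2349.5 + 7 = 2356.5.

2356.5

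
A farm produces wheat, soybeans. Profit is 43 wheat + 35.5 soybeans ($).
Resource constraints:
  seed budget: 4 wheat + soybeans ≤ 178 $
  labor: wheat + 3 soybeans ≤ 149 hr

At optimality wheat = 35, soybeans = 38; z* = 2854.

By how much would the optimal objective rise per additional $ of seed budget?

8.5

Both seed budget and labor are binding at x*.
The binding rows give the dual system: 4·y_seed budget + 1·y_labor = 43 and 1·y_seed budget + 3·y_labor = 35.5.
This yields shadow prices y_seed budget = 8.5, y_labor = 9.
Shadow price of seed budget = 8.5.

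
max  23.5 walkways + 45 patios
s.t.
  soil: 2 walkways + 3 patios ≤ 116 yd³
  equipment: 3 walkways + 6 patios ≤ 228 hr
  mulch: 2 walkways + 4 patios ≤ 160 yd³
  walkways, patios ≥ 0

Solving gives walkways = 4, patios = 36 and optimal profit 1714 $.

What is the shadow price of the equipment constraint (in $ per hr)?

Binding: soil and equipment. Non-binding: mulch (8 unused).
By complementary slackness, y = 0 for the non-binding constraint.
The binding rows give the dual system: 2·y_soil + 3·y_equipment = 23.5 and 3·y_soil + 6·y_equipment = 45.
Solving: y_soil = 2, y_equipment = 6.5.
Shadow price of equipment = 6.5.

6.5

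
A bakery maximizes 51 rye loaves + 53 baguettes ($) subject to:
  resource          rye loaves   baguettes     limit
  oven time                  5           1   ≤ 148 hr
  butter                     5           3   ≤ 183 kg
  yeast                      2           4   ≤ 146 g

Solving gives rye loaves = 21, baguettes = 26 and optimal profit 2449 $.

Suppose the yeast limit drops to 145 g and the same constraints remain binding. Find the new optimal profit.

2441

At the optimum: oven time uses 131 of 148 (slack = 17); butter uses 183 of 183 (binding); yeast uses 146 of 146 (binding).
Slack constraints have shadow price 0 (complementary slackness).
The binding rows give the dual system: 5·y_butter + 2·y_yeast = 51 and 3·y_butter + 4·y_yeast = 53.
→ y_butter = 7 and y_yeast = 8.
Δz = y_yeast·Δb = 8 × (-1) = -8, so new z* = 2449 − 8 = 2441.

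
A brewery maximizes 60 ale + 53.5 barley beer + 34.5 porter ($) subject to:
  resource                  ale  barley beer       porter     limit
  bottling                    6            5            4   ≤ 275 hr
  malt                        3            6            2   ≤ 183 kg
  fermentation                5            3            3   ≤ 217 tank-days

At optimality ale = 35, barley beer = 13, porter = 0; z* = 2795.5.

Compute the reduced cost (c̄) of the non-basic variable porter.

-5.5

At the optimum: bottling uses 275 of 275 (binding); malt uses 183 of 183 (binding); fermentation uses 214 of 217 (slack = 3).
By complementary slackness, y = 0 for the non-binding constraint.
From A_Bᵀ y = c: 6·y_bottling + 3·y_malt = 60; 5·y_bottling + 6·y_malt = 53.5.
This yields shadow prices y_bottling = 9.5, y_malt = 1.
Reduced cost of porter: c₃ − yᵀa₃ = 34.5 − (9.5·4 + 1·2) = 34.5 − 40 = -5.5.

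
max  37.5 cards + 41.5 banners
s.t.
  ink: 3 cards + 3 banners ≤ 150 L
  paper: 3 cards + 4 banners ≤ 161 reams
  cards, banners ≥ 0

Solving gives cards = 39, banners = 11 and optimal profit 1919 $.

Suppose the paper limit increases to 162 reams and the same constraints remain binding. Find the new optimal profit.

Check each constraint at x*: ink 150/150 (tight); paper 161/161 (tight).
The binding rows give the dual system: 3·y_ink + 3·y_paper = 37.5 and 3·y_ink + 4·y_paper = 41.5.
Solving: y_ink = 8.5, y_paper = 4.
Δz = y_paper·Δb = 4 × (1) = 4, so new z* = 1919 + 4 = 1923.

1923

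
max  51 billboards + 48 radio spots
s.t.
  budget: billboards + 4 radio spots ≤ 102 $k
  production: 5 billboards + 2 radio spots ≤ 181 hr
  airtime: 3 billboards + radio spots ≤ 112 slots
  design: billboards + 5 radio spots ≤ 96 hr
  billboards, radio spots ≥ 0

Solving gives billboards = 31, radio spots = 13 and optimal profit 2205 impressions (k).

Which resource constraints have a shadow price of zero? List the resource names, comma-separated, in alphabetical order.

airtime, budget

budget: 83/102 (slack 19)
production: 181/181 (binding)
airtime: 106/112 (slack 6)
design: 96/96 (binding)
By complementary slackness, a constraint with positive slack has shadow price 0 → airtime, budget.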